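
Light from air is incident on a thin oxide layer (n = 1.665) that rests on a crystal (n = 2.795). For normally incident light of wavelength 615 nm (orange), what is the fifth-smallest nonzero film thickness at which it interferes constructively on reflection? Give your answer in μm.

0.923 μm

Top surface (1.0 → 1.665): reflection off a higher-index medium gives a half-wave phase shift.
At the lower boundary (n = 1.665 to n = 2.795) the reflected ray undergoes a half-wave phase shift.
The two reflections carry the same phase change, so no net offset.
With no net inversion, constructive interference in reflection requires 2 n t = m λ.
The fifth-smallest nonzero thickness corresponds to m = 5: t = m λ / (2 n) = 5.00 × 615 / (2 × 1.665) = 923 nm.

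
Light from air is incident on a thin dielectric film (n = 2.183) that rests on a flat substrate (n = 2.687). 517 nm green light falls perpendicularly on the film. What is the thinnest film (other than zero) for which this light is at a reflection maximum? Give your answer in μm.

0.118 μm

Ray reflecting at the top interface goes from n = 1.0 toward n = 2.183: a half-wave phase shift.
Ray reflecting at the bottom interface goes from n = 2.183 toward n = 2.687: a half-wave phase shift.
Zero or two π shifts → no net half-wave offset.
For strong reflection here: 2 n t = m λ.
Minimum nonzero at m = 1: t = λ / (2 n) = 517 / (2 × 2.183) = 118 nm.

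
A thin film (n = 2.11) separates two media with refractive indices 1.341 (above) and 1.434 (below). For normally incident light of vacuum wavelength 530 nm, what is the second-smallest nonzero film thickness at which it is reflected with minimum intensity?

251 nm

Ray reflecting at the top interface goes from n = 1.341 toward n = 2.11: a half-wave phase shift.
Bottom surface (2.11 → 1.434): reflection off a lower-index medium gives no phase shift.
Exactly one π shift → a net half-wave offset.
So the condition for destructive reflection is 2 n t = m λ.
The second-smallest nonzero thickness corresponds to m = 2: t = m λ / (2 n) = 2.00 × 530 / (2 × 2.11) = 251 nm.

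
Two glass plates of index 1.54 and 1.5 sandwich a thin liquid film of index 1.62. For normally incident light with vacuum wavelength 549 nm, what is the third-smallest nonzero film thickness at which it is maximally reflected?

424 nm

Top surface (1.54 → 1.62): reflection off a higher-index medium gives a half-wave phase shift.
Ray reflecting at the bottom interface goes from n = 1.62 toward n = 1.5: no phase shift.
Exactly one π shift → a net half-wave offset.
With one net inversion, constructive interference in reflection requires 2 n t = (m + ½) λ.
The third-smallest nonzero thickness corresponds to m = 2: t = (m + ½) λ / (2 n) = 2.50 × 549 / (2 × 1.62) = 424 nm.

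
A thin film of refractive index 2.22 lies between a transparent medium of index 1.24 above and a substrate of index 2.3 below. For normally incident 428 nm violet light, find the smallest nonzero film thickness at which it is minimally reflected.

At the upper boundary (n = 1.24 to n = 2.22) the reflected ray undergoes a half-wave phase shift.
At the lower boundary (n = 2.22 to n = 2.3) the reflected ray undergoes a half-wave phase shift.
The two reflections carry the same phase change, so no net offset.
For dark reflection here: 2 n t = (m + ½) λ.
Minimum at m = 0: t = λ / (4 n) = 428 / (4 × 2.22) = 48.2 nm.

48.2 nm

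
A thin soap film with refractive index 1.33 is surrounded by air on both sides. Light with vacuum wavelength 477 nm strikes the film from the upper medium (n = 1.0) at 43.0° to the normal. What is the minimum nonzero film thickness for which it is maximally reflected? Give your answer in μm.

0.104 μm

At the upper boundary (n = 1.0 to n = 1.33) the reflected ray undergoes a half-wave phase shift.
At the lower boundary (n = 1.33 to n = 1.0) the reflected ray undergoes no phase shift.
Exactly one π shift → a net half-wave offset.
With one net inversion, constructive interference in reflection requires 2 n t cos θ_r = (m + ½) λ.
Snell's law: 1.0 sin 43.0° = 1.33 sin θ_r → sin θ_r = 0.513, cos θ_r = 0.859.
Minimum at m = 0: t = λ / (4 n cos θ_r) = 477 / (4 × 1.33 × 0.859) = 104 nm.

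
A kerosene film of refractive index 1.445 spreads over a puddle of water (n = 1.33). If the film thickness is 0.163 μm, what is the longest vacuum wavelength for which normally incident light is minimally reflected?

471 nm

At the upper boundary (n = 1.0 to n = 1.445) the reflected ray undergoes a half-wave phase shift.
Bottom surface (1.445 → 1.33): reflection off a lower-index medium gives no phase shift.
Net: one phase inversion between the two reflected rays.
For dark reflection here: 2 n t = m λ.
λ = 2 n t / m. The longest wavelength is m = 1: λ = 2 × 1.445 × 163 / 1.00 = 471 nm.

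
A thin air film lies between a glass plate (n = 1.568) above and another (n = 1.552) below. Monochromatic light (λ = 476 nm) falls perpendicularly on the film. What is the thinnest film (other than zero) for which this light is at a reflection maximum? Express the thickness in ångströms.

1190 Å

Top surface (1.568 → 1.0): reflection off a lower-index medium gives no phase shift.
At the lower boundary (n = 1.0 to n = 1.552) the reflected ray undergoes a half-wave phase shift.
Net: one phase inversion between the two reflected rays.
With one net inversion, constructive interference in reflection requires 2 n t = (m + ½) λ.
Minimum at m = 0: t = λ / (4 n) = 476 / (4 × 1.0) = 119 nm.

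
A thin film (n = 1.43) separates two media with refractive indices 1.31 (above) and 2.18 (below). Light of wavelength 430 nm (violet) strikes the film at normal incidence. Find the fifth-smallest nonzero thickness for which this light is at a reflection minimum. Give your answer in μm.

0.677 μm

At the upper boundary (n = 1.31 to n = 1.43) the reflected ray undergoes a half-wave phase shift.
At the lower boundary (n = 1.43 to n = 2.18) the reflected ray undergoes a half-wave phase shift.
Zero or two π shifts → no net half-wave offset.
With no net inversion, destructive interference in reflection requires 2 n t = (m + ½) λ.
The fifth-smallest nonzero thickness corresponds to m = 4: t = (m + ½) λ / (2 n) = 4.50 × 430 / (2 × 1.43) = 677 nm.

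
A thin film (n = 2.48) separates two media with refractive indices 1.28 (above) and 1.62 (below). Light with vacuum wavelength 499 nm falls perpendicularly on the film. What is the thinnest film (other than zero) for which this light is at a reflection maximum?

Top surface (1.28 → 2.48): reflection off a higher-index medium gives a half-wave phase shift.
Bottom surface (2.48 → 1.62): reflection off a lower-index medium gives no phase shift.
Exactly one π shift → a net half-wave offset.
For bright reflection here: 2 n t = (m + ½) λ.
Minimum at m = 0: t = λ / (4 n) = 499 / (4 × 2.48) = 50.3 nm.

50.3 nm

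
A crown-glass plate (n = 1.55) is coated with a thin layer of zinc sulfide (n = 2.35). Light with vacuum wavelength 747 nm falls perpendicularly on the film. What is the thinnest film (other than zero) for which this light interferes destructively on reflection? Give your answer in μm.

0.159 μm

Top surface (1.0 → 2.35): reflection off a higher-index medium gives a half-wave phase shift.
Ray reflecting at the bottom interface goes from n = 2.35 toward n = 1.55: no phase shift.
The two reflections differ by half a wavelength.
For minimum reflection here: 2 n t = m λ.
Minimum nonzero at m = 1: t = λ / (2 n) = 747 / (2 × 2.35) = 159 nm.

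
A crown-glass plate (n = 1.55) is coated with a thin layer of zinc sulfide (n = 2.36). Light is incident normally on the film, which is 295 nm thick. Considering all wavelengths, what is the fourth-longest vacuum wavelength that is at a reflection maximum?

398 nm

At the upper boundary (n = 1.0 to n = 2.36) the reflected ray undergoes a half-wave phase shift.
Bottom surface (2.36 → 1.55): reflection off a lower-index medium gives no phase shift.
Exactly one π shift → a net half-wave offset.
So the condition for constructive reflection is 2 n t = (m + ½) λ.
λ = 2 n t / (m + ½). The fourth-longest wavelength is m = 3: λ = 2 × 2.36 × 295 / 3.50 = 398 nm.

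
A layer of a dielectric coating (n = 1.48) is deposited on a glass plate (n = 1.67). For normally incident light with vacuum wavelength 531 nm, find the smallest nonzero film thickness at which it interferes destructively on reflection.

89.7 nm

At the upper boundary (n = 1.0 to n = 1.48) the reflected ray undergoes a half-wave phase shift.
Ray reflecting at the bottom interface goes from n = 1.48 toward n = 1.67: a half-wave phase shift.
The two reflections carry the same phase change, so no net offset.
So the condition for destructive reflection is 2 n t = (m + ½) λ.
Minimum at m = 0: t = λ / (4 n) = 531 / (4 × 1.48) = 89.7 nm.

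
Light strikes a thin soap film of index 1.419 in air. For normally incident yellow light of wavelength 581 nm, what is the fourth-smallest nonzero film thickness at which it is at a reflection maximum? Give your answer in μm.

0.717 μm

Top surface (1.0 → 1.419): reflection off a higher-index medium gives a half-wave phase shift.
Bottom surface (1.419 → 1.0): reflection off a lower-index medium gives no phase shift.
Net: one phase inversion between the two reflected rays.
For bright reflection here: 2 n t = (m + ½) λ.
The fourth-smallest nonzero thickness corresponds to m = 3: t = (m + ½) λ / (2 n) = 3.50 × 581 / (2 × 1.419) = 717 nm.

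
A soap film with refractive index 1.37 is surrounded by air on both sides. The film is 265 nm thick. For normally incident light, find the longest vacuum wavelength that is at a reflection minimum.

726 nm

Ray reflecting at the top interface goes from n = 1.0 toward n = 1.37: a half-wave phase shift.
At the lower boundary (n = 1.37 to n = 1.0) the reflected ray undergoes no phase shift.
Exactly one π shift → a net half-wave offset.
So the condition for destructive reflection is 2 n t = m λ.
λ = 2 n t / m. The longest wavelength is m = 1: λ = 2 × 1.37 × 265 / 1.00 = 726 nm.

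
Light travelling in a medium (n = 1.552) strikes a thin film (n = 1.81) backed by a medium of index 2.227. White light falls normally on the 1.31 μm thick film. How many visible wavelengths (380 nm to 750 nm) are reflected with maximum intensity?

Top surface (1.552 → 1.81): reflection off a higher-index medium gives a half-wave phase shift.
At the lower boundary (n = 1.81 to n = 2.227) the reflected ray undergoes a half-wave phase shift.
Zero or two π shifts → no net half-wave offset.
So the condition for constructive reflection is 2 n t = m λ.
λ = 2 n t / m = 4742 / m nm.
m=6: 790 nm (IR); m=7: 677 nm (visible); m=8: 593 nm (visible); m=9: 527 nm (visible); m=10: 474 nm (visible); m=11: 431 nm (visible); m=12: 395 nm (visible); m=13: 365 nm (UV).

6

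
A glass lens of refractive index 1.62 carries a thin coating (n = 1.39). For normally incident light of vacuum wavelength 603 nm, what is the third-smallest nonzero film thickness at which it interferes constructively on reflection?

Top surface (1.0 → 1.39): reflection off a higher-index medium gives a half-wave phase shift.
At the lower boundary (n = 1.39 to n = 1.62) the reflected ray undergoes a half-wave phase shift.
Zero or two π shifts → no net half-wave offset.
So the condition for constructive reflection is 2 n t = m λ.
The third-smallest nonzero thickness corresponds to m = 3: t = m λ / (2 n) = 3.00 × 603 / (2 × 1.39) = 651 nm.

651 nm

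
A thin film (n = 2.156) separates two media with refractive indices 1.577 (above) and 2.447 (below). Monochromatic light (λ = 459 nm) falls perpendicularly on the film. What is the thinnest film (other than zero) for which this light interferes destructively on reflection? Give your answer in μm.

Top surface (1.577 → 2.156): reflection off a higher-index medium gives a half-wave phase shift.
At the lower boundary (n = 2.156 to n = 2.447) the reflected ray undergoes a half-wave phase shift.
Zero or two π shifts → no net half-wave offset.
With no net inversion, destructive interference in reflection requires 2 n t = (m + ½) λ.
Minimum at m = 0: t = λ / (4 n) = 459 / (4 × 2.156) = 53.2 nm.

0.0532 μm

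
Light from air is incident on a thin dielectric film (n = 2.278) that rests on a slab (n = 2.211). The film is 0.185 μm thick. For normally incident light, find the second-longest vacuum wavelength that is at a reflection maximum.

Top surface (1.0 → 2.278): reflection off a higher-index medium gives a half-wave phase shift.
Bottom surface (2.278 → 2.211): reflection off a lower-index medium gives no phase shift.
Exactly one π shift → a net half-wave offset.
For maximum reflection here: 2 n t = (m + ½) λ.
λ = 2 n t / (m + ½). The second-longest wavelength is m = 1: λ = 2 × 2.278 × 185 / 1.50 = 562 nm.

562 nm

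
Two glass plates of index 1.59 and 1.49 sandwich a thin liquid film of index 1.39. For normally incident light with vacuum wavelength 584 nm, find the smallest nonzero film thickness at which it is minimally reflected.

At the upper boundary (n = 1.59 to n = 1.39) the reflected ray undergoes no phase shift.
Bottom surface (1.39 → 1.49): reflection off a higher-index medium gives a half-wave phase shift.
Exactly one π shift → a net half-wave offset.
So the condition for destructive reflection is 2 n t = m λ.
Minimum nonzero at m = 1: t = λ / (2 n) = 584 / (2 × 1.39) = 210 nm.

210 nm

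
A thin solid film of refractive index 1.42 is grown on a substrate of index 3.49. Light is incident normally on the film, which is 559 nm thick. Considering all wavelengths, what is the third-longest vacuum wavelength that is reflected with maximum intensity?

529 nm

Ray reflecting at the top interface goes from n = 1.0 toward n = 1.42: a half-wave phase shift.
Ray reflecting at the bottom interface goes from n = 1.42 toward n = 3.49: a half-wave phase shift.
Net: no relative phase inversion (both shifts match).
With no net inversion, constructive interference in reflection requires 2 n t = m λ.
λ = 2 n t / m. The third-longest wavelength is m = 3: λ = 2 × 1.42 × 559 / 3.00 = 529 nm.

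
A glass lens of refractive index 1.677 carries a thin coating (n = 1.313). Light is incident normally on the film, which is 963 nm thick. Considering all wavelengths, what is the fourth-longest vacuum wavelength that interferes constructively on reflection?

Top surface (1.0 → 1.313): reflection off a higher-index medium gives a half-wave phase shift.
At the lower boundary (n = 1.313 to n = 1.677) the reflected ray undergoes a half-wave phase shift.
The two reflections carry the same phase change, so no net offset.
For strong reflection here: 2 n t = m λ.
λ = 2 n t / m. The fourth-longest wavelength is m = 4: λ = 2 × 1.313 × 963 / 4.00 = 632 nm.

632 nm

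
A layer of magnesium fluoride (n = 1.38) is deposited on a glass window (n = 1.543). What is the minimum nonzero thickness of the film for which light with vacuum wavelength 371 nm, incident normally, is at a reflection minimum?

67.2 nm

At the upper boundary (n = 1.0 to n = 1.38) the reflected ray undergoes a half-wave phase shift.
Bottom surface (1.38 → 1.543): reflection off a higher-index medium gives a half-wave phase shift.
Net: no relative phase inversion (both shifts match).
With no net inversion, destructive interference in reflection requires 2 n t = (m + ½) λ.
Minimum at m = 0: t = λ / (4 n) = 371 / (4 × 1.38) = 67.2 nm.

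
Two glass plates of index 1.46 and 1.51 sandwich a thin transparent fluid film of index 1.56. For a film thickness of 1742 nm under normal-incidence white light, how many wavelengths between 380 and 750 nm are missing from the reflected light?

7

At the upper boundary (n = 1.46 to n = 1.56) the reflected ray undergoes a half-wave phase shift.
Ray reflecting at the bottom interface goes from n = 1.56 toward n = 1.51: no phase shift.
The two reflections differ by half a wavelength.
So the condition for destructive reflection is 2 n t = m λ.
λ = 2 n t / m = 5435 / m nm.
m=7: 776 nm (IR); m=8: 679 nm (visible); m=9: 604 nm (visible); m=10: 544 nm (visible); m=11: 494 nm (visible); m=12: 453 nm (visible); m=13: 418 nm (visible); m=14: 388 nm (visible); m=15: 362 nm (UV).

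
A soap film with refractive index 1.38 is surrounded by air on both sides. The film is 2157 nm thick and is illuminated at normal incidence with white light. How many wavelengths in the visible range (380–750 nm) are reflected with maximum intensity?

8

At the upper boundary (n = 1.0 to n = 1.38) the reflected ray undergoes a half-wave phase shift.
Bottom surface (1.38 → 1.0): reflection off a lower-index medium gives no phase shift.
Exactly one π shift → a net half-wave offset.
With one net inversion, constructive interference in reflection requires 2 n t = (m + ½) λ.
λ = 2 n t / (m + ½) = 5953 / (m + ½) nm.
m=7: 794 nm (IR); m=8: 700 nm (visible); m=9: 627 nm (visible); m=10: 567 nm (visible); m=11: 518 nm (visible); m=12: 476 nm (visible); m=13: 441 nm (visible); m=14: 411 nm (visible); m=15: 384 nm (visible); m=16: 361 nm (UV).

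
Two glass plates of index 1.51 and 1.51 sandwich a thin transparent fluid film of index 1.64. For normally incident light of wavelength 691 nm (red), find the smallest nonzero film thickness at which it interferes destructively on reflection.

211 nm

Ray reflecting at the top interface goes from n = 1.51 toward n = 1.64: a half-wave phase shift.
At the lower boundary (n = 1.64 to n = 1.51) the reflected ray undergoes no phase shift.
Net: one phase inversion between the two reflected rays.
So the condition for destructive reflection is 2 n t = m λ.
Minimum nonzero at m = 1: t = λ / (2 n) = 691 / (2 × 1.64) = 211 nm.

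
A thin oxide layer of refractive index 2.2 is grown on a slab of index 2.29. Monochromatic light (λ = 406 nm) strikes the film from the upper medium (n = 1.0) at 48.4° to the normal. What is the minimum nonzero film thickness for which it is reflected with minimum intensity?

At the upper boundary (n = 1.0 to n = 2.2) the reflected ray undergoes a half-wave phase shift.
Bottom surface (2.2 → 2.29): reflection off a higher-index medium gives a half-wave phase shift.
The two reflections carry the same phase change, so no net offset.
So the condition for destructive reflection is 2 n t cos θ_r = (m + ½) λ.
Snell's law: 1.0 sin 48.4° = 2.2 sin θ_r → sin θ_r = 0.340, cos θ_r = 0.940.
Minimum at m = 0: t = λ / (4 n cos θ_r) = 406 / (4 × 2.2 × 0.940) = 49.1 nm.

49.1 nm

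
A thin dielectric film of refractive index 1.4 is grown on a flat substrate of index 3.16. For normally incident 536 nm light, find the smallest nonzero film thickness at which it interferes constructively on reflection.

191 nm

Top surface (1.0 → 1.4): reflection off a higher-index medium gives a half-wave phase shift.
Bottom surface (1.4 → 3.16): reflection off a higher-index medium gives a half-wave phase shift.
The two reflections carry the same phase change, so no net offset.
So the condition for constructive reflection is 2 n t = m λ.
Minimum nonzero at m = 1: t = λ / (2 n) = 536 / (2 × 1.4) = 191 nm.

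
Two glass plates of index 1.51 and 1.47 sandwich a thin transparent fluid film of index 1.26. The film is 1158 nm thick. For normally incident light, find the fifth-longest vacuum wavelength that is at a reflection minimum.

Top surface (1.51 → 1.26): reflection off a lower-index medium gives no phase shift.
Ray reflecting at the bottom interface goes from n = 1.26 toward n = 1.47: a half-wave phase shift.
Exactly one π shift → a net half-wave offset.
With one net inversion, destructive interference in reflection requires 2 n t = m λ.
λ = 2 n t / m. The fifth-longest wavelength is m = 5: λ = 2 × 1.26 × 1158 / 5.00 = 584 nm.

584 nm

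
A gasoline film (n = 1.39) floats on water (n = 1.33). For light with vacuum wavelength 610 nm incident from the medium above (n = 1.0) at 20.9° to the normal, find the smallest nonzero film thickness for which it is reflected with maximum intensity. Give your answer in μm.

0.114 μm

Top surface (1.0 → 1.39): reflection off a higher-index medium gives a half-wave phase shift.
Bottom surface (1.39 → 1.33): reflection off a lower-index medium gives no phase shift.
The two reflections differ by half a wavelength.
For strong reflection here: 2 n t cos θ_r = (m + ½) λ.
Snell's law: 1.0 sin 20.9° = 1.39 sin θ_r → sin θ_r = 0.257, cos θ_r = 0.967.
Minimum at m = 0: t = λ / (4 n cos θ_r) = 610 / (4 × 1.39 × 0.967) = 114 nm.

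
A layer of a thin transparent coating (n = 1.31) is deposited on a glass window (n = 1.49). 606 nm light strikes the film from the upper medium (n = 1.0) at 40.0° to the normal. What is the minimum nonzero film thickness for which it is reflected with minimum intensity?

133 nm

Top surface (1.0 → 1.31): reflection off a higher-index medium gives a half-wave phase shift.
Bottom surface (1.31 → 1.49): reflection off a higher-index medium gives a half-wave phase shift.
Net: no relative phase inversion (both shifts match).
For dark reflection here: 2 n t cos θ_r = (m + ½) λ.
Snell's law: 1.0 sin 40.0° = 1.31 sin θ_r → sin θ_r = 0.491, cos θ_r = 0.871.
Minimum at m = 0: t = λ / (4 n cos θ_r) = 606 / (4 × 1.31 × 0.871) = 133 nm.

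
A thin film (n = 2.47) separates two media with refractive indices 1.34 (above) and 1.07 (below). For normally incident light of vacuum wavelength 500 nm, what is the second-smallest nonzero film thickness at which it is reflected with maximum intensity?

152 nm

Top surface (1.34 → 2.47): reflection off a higher-index medium gives a half-wave phase shift.
At the lower boundary (n = 2.47 to n = 1.07) the reflected ray undergoes no phase shift.
Exactly one π shift → a net half-wave offset.
For maximum reflection here: 2 n t = (m + ½) λ.
The second-smallest nonzero thickness corresponds to m = 1: t = (m + ½) λ / (2 n) = 1.50 × 500 / (2 × 2.47) = 152 nm.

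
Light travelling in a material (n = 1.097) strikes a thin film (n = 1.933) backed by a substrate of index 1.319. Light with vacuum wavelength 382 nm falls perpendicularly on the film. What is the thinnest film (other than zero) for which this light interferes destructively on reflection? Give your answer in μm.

Top surface (1.097 → 1.933): reflection off a higher-index medium gives a half-wave phase shift.
Ray reflecting at the bottom interface goes from n = 1.933 toward n = 1.319: no phase shift.
The two reflections differ by half a wavelength.
With one net inversion, destructive interference in reflection requires 2 n t = m λ.
Minimum nonzero at m = 1: t = λ / (2 n) = 382 / (2 × 1.933) = 98.8 nm.

0.0988 μm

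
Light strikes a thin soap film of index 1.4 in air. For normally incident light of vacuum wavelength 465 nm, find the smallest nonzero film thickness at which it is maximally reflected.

83.0 nm

At the upper boundary (n = 1.0 to n = 1.4) the reflected ray undergoes a half-wave phase shift.
Ray reflecting at the bottom interface goes from n = 1.4 toward n = 1.0: no phase shift.
Net: one phase inversion between the two reflected rays.
For strong reflection here: 2 n t = (m + ½) λ.
Minimum at m = 0: t = λ / (4 n) = 465 / (4 × 1.4) = 83.0 nm.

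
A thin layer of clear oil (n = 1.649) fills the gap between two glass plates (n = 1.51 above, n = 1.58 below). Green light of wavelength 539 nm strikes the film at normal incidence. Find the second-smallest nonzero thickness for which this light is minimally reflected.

At the upper boundary (n = 1.51 to n = 1.649) the reflected ray undergoes a half-wave phase shift.
At the lower boundary (n = 1.649 to n = 1.58) the reflected ray undergoes no phase shift.
The two reflections differ by half a wavelength.
So the condition for destructive reflection is 2 n t = m λ.
The second-smallest nonzero thickness corresponds to m = 2: t = m λ / (2 n) = 2.00 × 539 / (2 × 1.649) = 327 nm.

327 nm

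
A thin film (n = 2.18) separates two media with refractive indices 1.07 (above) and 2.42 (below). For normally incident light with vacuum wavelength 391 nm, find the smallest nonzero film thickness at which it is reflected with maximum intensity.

89.7 nm

Top surface (1.07 → 2.18): reflection off a higher-index medium gives a half-wave phase shift.
Bottom surface (2.18 → 2.42): reflection off a higher-index medium gives a half-wave phase shift.
Net: no relative phase inversion (both shifts match).
So the condition for constructive reflection is 2 n t = m λ.
Minimum nonzero at m = 1: t = λ / (2 n) = 391 / (2 × 2.18) = 89.7 nm.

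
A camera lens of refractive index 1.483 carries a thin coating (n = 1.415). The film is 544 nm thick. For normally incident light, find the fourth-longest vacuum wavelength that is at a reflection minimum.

Ray reflecting at the top interface goes from n = 1.0 toward n = 1.415: a half-wave phase shift.
Ray reflecting at the bottom interface goes from n = 1.415 toward n = 1.483: a half-wave phase shift.
Net: no relative phase inversion (both shifts match).
For minimum reflection here: 2 n t = (m + ½) λ.
λ = 2 n t / (m + ½). The fourth-longest wavelength is m = 3: λ = 2 × 1.415 × 544 / 3.50 = 440 nm.

440 nm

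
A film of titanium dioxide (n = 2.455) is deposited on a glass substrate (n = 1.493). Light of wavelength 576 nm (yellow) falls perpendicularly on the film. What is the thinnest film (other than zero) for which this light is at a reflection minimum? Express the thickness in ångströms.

Top surface (1.0 → 2.455): reflection off a higher-index medium gives a half-wave phase shift.
At the lower boundary (n = 2.455 to n = 1.493) the reflected ray undergoes no phase shift.
The two reflections differ by half a wavelength.
For minimum reflection here: 2 n t = m λ.
Minimum nonzero at m = 1: t = λ / (2 n) = 576 / (2 × 2.455) = 117 nm.

1173 Å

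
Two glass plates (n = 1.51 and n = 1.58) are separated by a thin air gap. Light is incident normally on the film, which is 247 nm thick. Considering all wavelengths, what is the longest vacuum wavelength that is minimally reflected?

494 nm

Top surface (1.51 → 1.0): reflection off a lower-index medium gives no phase shift.
Bottom surface (1.0 → 1.58): reflection off a higher-index medium gives a half-wave phase shift.
Exactly one π shift → a net half-wave offset.
With one net inversion, destructive interference in reflection requires 2 n t = m λ.
λ = 2 n t / m. The longest wavelength is m = 1: λ = 2 × 1.0 × 247 / 1.00 = 494 nm.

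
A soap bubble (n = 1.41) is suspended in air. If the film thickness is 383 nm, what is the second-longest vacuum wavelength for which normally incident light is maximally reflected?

720 nm

Ray reflecting at the top interface goes from n = 1.0 toward n = 1.41: a half-wave phase shift.
Bottom surface (1.41 → 1.0): reflection off a lower-index medium gives no phase shift.
The two reflections differ by half a wavelength.
So the condition for constructive reflection is 2 n t = (m + ½) λ.
λ = 2 n t / (m + ½). The second-longest wavelength is m = 1: λ = 2 × 1.41 × 383 / 1.50 = 720 nm.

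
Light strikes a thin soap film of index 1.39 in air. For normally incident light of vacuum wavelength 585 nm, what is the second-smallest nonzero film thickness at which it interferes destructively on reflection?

421 nm

Ray reflecting at the top interface goes from n = 1.0 toward n = 1.39: a half-wave phase shift.
Bottom surface (1.39 → 1.0): reflection off a lower-index medium gives no phase shift.
The two reflections differ by half a wavelength.
With one net inversion, destructive interference in reflection requires 2 n t = m λ.
The second-smallest nonzero thickness corresponds to m = 2: t = m λ / (2 n) = 2.00 × 585 / (2 × 1.39) = 421 nm.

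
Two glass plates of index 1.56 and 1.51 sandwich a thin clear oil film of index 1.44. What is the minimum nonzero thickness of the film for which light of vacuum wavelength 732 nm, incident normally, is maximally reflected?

127 nm

Top surface (1.56 → 1.44): reflection off a lower-index medium gives no phase shift.
At the lower boundary (n = 1.44 to n = 1.51) the reflected ray undergoes a half-wave phase shift.
The two reflections differ by half a wavelength.
For strong reflection here: 2 n t = (m + ½) λ.
Minimum at m = 0: t = λ / (4 n) = 732 / (4 × 1.44) = 127 nm.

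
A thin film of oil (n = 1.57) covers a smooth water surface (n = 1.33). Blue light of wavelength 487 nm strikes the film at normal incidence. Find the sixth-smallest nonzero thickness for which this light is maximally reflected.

853 nm

Ray reflecting at the top interface goes from n = 1.0 toward n = 1.57: a half-wave phase shift.
Bottom surface (1.57 → 1.33): reflection off a lower-index medium gives no phase shift.
Net: one phase inversion between the two reflected rays.
For strong reflection here: 2 n t = (m + ½) λ.
The sixth-smallest nonzero thickness corresponds to m = 5: t = (m + ½) λ / (2 n) = 5.50 × 487 / (2 × 1.57) = 853 nm.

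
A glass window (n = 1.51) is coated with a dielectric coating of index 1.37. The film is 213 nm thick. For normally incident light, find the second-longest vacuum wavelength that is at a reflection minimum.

At the upper boundary (n = 1.0 to n = 1.37) the reflected ray undergoes a half-wave phase shift.
Ray reflecting at the bottom interface goes from n = 1.37 toward n = 1.51: a half-wave phase shift.
Net: no relative phase inversion (both shifts match).
So the condition for destructive reflection is 2 n t = (m + ½) λ.
λ = 2 n t / (m + ½). The second-longest wavelength is m = 1: λ = 2 × 1.37 × 213 / 1.50 = 389 nm.

389 nm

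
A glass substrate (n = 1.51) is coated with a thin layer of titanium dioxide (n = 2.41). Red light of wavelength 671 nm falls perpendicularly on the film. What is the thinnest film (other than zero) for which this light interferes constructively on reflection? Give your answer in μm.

Top surface (1.0 → 2.41): reflection off a higher-index medium gives a half-wave phase shift.
Bottom surface (2.41 → 1.51): reflection off a lower-index medium gives no phase shift.
Net: one phase inversion between the two reflected rays.
For bright reflection here: 2 n t = (m + ½) λ.
Minimum at m = 0: t = λ / (4 n) = 671 / (4 × 2.41) = 69.6 nm.

0.0696 μm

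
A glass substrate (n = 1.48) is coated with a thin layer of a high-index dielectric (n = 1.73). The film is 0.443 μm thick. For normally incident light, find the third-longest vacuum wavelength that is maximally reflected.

Top surface (1.0 → 1.73): reflection off a higher-index medium gives a half-wave phase shift.
Ray reflecting at the bottom interface goes from n = 1.73 toward n = 1.48: no phase shift.
Exactly one π shift → a net half-wave offset.
With one net inversion, constructive interference in reflection requires 2 n t = (m + ½) λ.
λ = 2 n t / (m + ½). The third-longest wavelength is m = 2: λ = 2 × 1.73 × 443 / 2.50 = 613 nm.

613 nm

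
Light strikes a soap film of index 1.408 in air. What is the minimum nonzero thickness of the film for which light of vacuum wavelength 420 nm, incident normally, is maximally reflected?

74.6 nm

Ray reflecting at the top interface goes from n = 1.0 toward n = 1.408: a half-wave phase shift.
Ray reflecting at the bottom interface goes from n = 1.408 toward n = 1.0: no phase shift.
Net: one phase inversion between the two reflected rays.
With one net inversion, constructive interference in reflection requires 2 n t = (m + ½) λ.
Minimum at m = 0: t = λ / (4 n) = 420 / (4 × 1.408) = 74.6 nm.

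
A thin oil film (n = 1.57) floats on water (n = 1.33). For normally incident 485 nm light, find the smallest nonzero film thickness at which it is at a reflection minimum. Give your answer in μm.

0.154 μm

Top surface (1.0 → 1.57): reflection off a higher-index medium gives a half-wave phase shift.
At the lower boundary (n = 1.57 to n = 1.33) the reflected ray undergoes no phase shift.
Exactly one π shift → a net half-wave offset.
For weak reflection here: 2 n t = m λ.
Minimum nonzero at m = 1: t = λ / (2 n) = 485 / (2 × 1.57) = 154 nm.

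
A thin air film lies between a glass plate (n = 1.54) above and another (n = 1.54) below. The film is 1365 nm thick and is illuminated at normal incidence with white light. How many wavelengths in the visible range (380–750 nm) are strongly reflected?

3

Ray reflecting at the top interface goes from n = 1.54 toward n = 1.0: no phase shift.
Bottom surface (1.0 → 1.54): reflection off a higher-index medium gives a half-wave phase shift.
Net: one phase inversion between the two reflected rays.
For strong reflection here: 2 n t = (m + ½) λ.
λ = 2 n t / (m + ½) = 2730 / (m + ½) nm.
m=3: 780 nm (IR); m=4: 607 nm (visible); m=5: 496 nm (visible); m=6: 420 nm (visible); m=7: 364 nm (UV).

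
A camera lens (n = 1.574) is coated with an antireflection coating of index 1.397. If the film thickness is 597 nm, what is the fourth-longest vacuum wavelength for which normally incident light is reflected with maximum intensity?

417 nm

Ray reflecting at the top interface goes from n = 1.0 toward n = 1.397: a half-wave phase shift.
At the lower boundary (n = 1.397 to n = 1.574) the reflected ray undergoes a half-wave phase shift.
The two reflections carry the same phase change, so no net offset.
For bright reflection here: 2 n t = m λ.
λ = 2 n t / m. The fourth-longest wavelength is m = 4: λ = 2 × 1.397 × 597 / 4.00 = 417 nm.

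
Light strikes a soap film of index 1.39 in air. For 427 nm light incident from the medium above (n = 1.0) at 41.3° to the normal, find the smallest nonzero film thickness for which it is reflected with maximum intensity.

Ray reflecting at the top interface goes from n = 1.0 toward n = 1.39: a half-wave phase shift.
Bottom surface (1.39 → 1.0): reflection off a lower-index medium gives no phase shift.
Net: one phase inversion between the two reflected rays.
With one net inversion, constructive interference in reflection requires 2 n t cos θ_r = (m + ½) λ.
Snell's law: 1.0 sin 41.3° = 1.39 sin θ_r → sin θ_r = 0.475, cos θ_r = 0.880.
Minimum at m = 0: t = λ / (4 n cos θ_r) = 427 / (4 × 1.39 × 0.880) = 87.3 nm.

87.3 nm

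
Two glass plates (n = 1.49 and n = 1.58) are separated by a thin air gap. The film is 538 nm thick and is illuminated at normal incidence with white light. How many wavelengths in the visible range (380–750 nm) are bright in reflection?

2

Top surface (1.49 → 1.0): reflection off a lower-index medium gives no phase shift.
Bottom surface (1.0 → 1.58): reflection off a higher-index medium gives a half-wave phase shift.
Exactly one π shift → a net half-wave offset.
With one net inversion, constructive interference in reflection requires 2 n t = (m + ½) λ.
λ = 2 n t / (m + ½) = 1076 / (m + ½) nm.
m=0: 2152 nm (IR); m=1: 717 nm (visible); m=2: 430 nm (visible); m=3: 307 nm (UV).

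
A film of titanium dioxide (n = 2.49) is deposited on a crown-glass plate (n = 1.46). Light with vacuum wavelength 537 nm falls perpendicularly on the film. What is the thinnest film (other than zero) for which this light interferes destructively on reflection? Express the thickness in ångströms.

1078 Å

Top surface (1.0 → 2.49): reflection off a higher-index medium gives a half-wave phase shift.
Bottom surface (2.49 → 1.46): reflection off a lower-index medium gives no phase shift.
Exactly one π shift → a net half-wave offset.
So the condition for destructive reflection is 2 n t = m λ.
Minimum nonzero at m = 1: t = λ / (2 n) = 537 / (2 × 2.49) = 108 nm.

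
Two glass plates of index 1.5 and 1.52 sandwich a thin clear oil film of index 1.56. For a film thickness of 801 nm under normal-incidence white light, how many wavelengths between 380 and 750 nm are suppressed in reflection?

3

Top surface (1.5 → 1.56): reflection off a higher-index medium gives a half-wave phase shift.
Ray reflecting at the bottom interface goes from n = 1.56 toward n = 1.52: no phase shift.
Net: one phase inversion between the two reflected rays.
So the condition for destructive reflection is 2 n t = m λ.
λ = 2 n t / m = 2499 / m nm.
m=3: 833 nm (IR); m=4: 625 nm (visible); m=5: 500 nm (visible); m=6: 417 nm (visible); m=7: 357 nm (UV).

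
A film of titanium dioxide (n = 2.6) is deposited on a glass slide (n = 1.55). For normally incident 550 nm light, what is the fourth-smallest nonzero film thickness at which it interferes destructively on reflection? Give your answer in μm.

0.423 μm

Top surface (1.0 → 2.6): reflection off a higher-index medium gives a half-wave phase shift.
At the lower boundary (n = 2.6 to n = 1.55) the reflected ray undergoes no phase shift.
Exactly one π shift → a net half-wave offset.
For weak reflection here: 2 n t = m λ.
The fourth-smallest nonzero thickness corresponds to m = 4: t = m λ / (2 n) = 4.00 × 550 / (2 × 2.6) = 423 nm.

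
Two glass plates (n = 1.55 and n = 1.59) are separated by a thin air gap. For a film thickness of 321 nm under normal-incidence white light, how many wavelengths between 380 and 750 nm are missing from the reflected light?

1

Top surface (1.55 → 1.0): reflection off a lower-index medium gives no phase shift.
Bottom surface (1.0 → 1.59): reflection off a higher-index medium gives a half-wave phase shift.
Exactly one π shift → a net half-wave offset.
So the condition for destructive reflection is 2 n t = m λ.
λ = 2 n t / m = 642 / m nm.
m=1: 642 nm (visible); m=2: 321 nm (UV).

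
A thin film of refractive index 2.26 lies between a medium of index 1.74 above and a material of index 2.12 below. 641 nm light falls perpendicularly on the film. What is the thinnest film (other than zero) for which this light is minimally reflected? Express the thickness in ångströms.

Ray reflecting at the top interface goes from n = 1.74 toward n = 2.26: a half-wave phase shift.
At the lower boundary (n = 2.26 to n = 2.12) the reflected ray undergoes no phase shift.
Net: one phase inversion between the two reflected rays.
So the condition for destructive reflection is 2 n t = m λ.
Minimum nonzero at m = 1: t = λ / (2 n) = 641 / (2 × 2.26) = 142 nm.

1418 Å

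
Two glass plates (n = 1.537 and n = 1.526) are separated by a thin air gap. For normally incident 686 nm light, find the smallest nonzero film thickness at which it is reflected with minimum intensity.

Ray reflecting at the top interface goes from n = 1.537 toward n = 1.0: no phase shift.
Ray reflecting at the bottom interface goes from n = 1.0 toward n = 1.526: a half-wave phase shift.
Net: one phase inversion between the two reflected rays.
For minimum reflection here: 2 n t = m λ.
Minimum nonzero at m = 1: t = λ / (2 n) = 686 / (2 × 1.0) = 343 nm.

343 nm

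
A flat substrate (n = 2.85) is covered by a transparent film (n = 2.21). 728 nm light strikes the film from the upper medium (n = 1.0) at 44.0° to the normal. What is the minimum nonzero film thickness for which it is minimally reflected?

Top surface (1.0 → 2.21): reflection off a higher-index medium gives a half-wave phase shift.
At the lower boundary (n = 2.21 to n = 2.85) the reflected ray undergoes a half-wave phase shift.
Net: no relative phase inversion (both shifts match).
For weak reflection here: 2 n t cos θ_r = (m + ½) λ.
Snell's law: 1.0 sin 44.0° = 2.21 sin θ_r → sin θ_r = 0.314, cos θ_r = 0.949.
Minimum at m = 0: t = λ / (4 n cos θ_r) = 728 / (4 × 2.21 × 0.949) = 86.7 nm.

86.7 nm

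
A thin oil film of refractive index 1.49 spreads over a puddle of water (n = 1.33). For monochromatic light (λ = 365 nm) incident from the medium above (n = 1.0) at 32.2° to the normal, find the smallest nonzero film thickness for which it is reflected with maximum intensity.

65.6 nm

At the upper boundary (n = 1.0 to n = 1.49) the reflected ray undergoes a half-wave phase shift.
At the lower boundary (n = 1.49 to n = 1.33) the reflected ray undergoes no phase shift.
Net: one phase inversion between the two reflected rays.
For bright reflection here: 2 n t cos θ_r = (m + ½) λ.
Snell's law: 1.0 sin 32.2° = 1.49 sin θ_r → sin θ_r = 0.358, cos θ_r = 0.934.
Minimum at m = 0: t = λ / (4 n cos θ_r) = 365 / (4 × 1.49 × 0.934) = 65.6 nm.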